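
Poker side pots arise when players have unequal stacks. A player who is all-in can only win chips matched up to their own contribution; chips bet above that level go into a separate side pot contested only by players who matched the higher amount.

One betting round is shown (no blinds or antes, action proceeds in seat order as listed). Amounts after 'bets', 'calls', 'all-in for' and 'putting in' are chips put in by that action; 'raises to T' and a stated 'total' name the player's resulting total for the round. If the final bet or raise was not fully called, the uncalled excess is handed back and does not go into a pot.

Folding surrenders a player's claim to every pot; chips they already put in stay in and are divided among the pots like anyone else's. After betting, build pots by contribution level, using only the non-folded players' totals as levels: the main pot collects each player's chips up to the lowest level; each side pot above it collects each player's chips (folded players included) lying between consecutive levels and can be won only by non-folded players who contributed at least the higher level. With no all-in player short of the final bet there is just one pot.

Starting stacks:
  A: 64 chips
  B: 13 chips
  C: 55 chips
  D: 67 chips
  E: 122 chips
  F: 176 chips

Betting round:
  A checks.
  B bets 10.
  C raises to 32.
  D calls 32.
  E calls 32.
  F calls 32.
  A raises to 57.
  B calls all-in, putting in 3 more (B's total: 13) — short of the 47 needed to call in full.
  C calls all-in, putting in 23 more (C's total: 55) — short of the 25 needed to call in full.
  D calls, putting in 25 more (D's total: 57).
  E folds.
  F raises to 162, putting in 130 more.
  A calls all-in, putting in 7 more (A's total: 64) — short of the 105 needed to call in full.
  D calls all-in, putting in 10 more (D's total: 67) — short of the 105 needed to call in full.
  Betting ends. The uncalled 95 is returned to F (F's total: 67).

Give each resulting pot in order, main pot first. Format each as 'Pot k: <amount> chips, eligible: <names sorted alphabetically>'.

Pot 1: 78 chips, eligible: A, B, C, D, F
Pot 2: 187 chips, eligible: A, C, D, F
Pot 3: 27 chips, eligible: A, D, F
Pot 4: 6 chips, eligible: D, F

Derivation:
Contributions (after 95 returned to F): A=64, B=13, C=55, D=67, E=32, F=67
Folded: E
Pot levels (distinct totals of non-folded players): 13, 55, 64, 67
Layer 1-13: 13 each from A, B, C, D, E, F = 13*6 = 78 chips; eligible A, B, C, D, F
Layer 14-55: A 42 + C 42 + D 42 + E 19 + F 42 = 187 chips; eligible A, C, D, F
Layer 56-64: 9 each from A, D, F = 9*3 = 27 chips; eligible A, D, F
Layer 65-67: 3 each from D, F = 3*2 = 6 chips; eligible D, F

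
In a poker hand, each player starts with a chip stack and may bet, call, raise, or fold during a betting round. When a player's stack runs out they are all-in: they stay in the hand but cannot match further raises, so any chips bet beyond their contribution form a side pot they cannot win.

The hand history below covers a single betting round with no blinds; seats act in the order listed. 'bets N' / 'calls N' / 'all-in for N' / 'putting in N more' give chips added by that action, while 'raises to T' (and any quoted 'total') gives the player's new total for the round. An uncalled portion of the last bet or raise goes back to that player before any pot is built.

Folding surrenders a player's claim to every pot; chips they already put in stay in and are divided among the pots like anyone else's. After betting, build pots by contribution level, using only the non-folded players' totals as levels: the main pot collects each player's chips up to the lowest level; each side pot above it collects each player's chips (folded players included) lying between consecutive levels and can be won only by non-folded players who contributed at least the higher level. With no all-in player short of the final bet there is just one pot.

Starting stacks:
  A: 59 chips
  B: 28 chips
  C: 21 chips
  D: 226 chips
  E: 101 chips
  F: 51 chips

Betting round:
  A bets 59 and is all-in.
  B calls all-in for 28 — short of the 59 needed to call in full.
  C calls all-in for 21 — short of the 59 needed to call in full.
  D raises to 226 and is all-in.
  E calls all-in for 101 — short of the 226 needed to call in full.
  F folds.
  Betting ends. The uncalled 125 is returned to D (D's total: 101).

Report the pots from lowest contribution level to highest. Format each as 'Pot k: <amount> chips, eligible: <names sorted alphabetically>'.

Contributions (after 125 returned to D): A=59, B=28, C=21, D=101, E=101
Folded: F
Pot levels (distinct totals of non-folded players): 21, 28, 59, 101
Layer 1-21: 21 each from A, B, C, D, E = 21*5 = 105 chips; eligible A, B, C, D, E
Layer 22-28: 7 each from A, B, D, E = 7*4 = 28 chips; eligible A, B, D, E
Layer 29-59: 31 each from A, D, E = 31*3 = 93 chips; eligible A, D, E
Layer 60-101: 42 each from D, E = 42*2 = 84 chips; eligible D, E

Pot 1: 105 chips, eligible: A, B, C, D, E
Pot 2: 28 chips, eligible: A, B, D, E
Pot 3: 93 chips, eligible: A, D, E
Pot 4: 84 chips, eligible: D, E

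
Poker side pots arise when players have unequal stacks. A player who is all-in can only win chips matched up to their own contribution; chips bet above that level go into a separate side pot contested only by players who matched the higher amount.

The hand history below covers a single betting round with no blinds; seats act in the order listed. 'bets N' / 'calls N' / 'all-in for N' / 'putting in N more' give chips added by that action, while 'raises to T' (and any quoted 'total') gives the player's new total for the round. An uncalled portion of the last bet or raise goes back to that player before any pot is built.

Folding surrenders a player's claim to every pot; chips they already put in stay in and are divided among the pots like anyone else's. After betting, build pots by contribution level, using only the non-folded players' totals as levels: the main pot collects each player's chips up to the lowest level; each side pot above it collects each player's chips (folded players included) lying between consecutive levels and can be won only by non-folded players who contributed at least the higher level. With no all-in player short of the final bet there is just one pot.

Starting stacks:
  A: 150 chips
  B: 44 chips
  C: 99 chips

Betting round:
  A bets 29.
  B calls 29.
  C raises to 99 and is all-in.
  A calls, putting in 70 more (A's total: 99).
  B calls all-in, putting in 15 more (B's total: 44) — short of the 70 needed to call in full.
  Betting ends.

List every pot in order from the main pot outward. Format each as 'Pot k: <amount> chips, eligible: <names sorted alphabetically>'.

Pot 1: 132 chips, eligible: A, B, C
Pot 2: 110 chips, eligible: A, C

Derivation:
Contributions: A=99, B=44, C=99
Pot levels (distinct totals of non-folded players): 44, 99
Layer 1-44: 44 each from A, B, C = 44*3 = 132 chips; eligible A, B, C
Layer 45-99: 55 each from A, C = 55*2 = 110 chips; eligible A, C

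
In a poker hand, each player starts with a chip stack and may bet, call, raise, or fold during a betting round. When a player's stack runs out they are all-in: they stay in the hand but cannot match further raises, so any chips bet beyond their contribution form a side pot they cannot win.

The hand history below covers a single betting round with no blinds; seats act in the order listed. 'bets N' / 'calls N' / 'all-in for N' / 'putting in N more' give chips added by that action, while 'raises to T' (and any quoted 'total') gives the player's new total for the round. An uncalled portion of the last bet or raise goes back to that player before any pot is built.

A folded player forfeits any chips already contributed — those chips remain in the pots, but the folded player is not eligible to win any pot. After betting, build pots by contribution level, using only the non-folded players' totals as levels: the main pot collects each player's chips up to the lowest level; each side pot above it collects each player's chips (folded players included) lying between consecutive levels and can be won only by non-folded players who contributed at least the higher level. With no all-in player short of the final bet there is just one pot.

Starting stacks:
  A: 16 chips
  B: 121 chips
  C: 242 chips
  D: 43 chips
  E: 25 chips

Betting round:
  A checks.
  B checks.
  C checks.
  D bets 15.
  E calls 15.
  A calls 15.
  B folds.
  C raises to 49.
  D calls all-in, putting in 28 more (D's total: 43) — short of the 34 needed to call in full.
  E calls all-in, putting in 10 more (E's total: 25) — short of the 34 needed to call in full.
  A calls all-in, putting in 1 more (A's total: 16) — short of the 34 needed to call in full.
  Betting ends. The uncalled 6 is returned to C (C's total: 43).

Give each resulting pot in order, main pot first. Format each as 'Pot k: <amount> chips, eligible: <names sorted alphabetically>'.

Contributions (after 6 returned to C): A=16, C=43, D=43, E=25
Folded: B
Pot levels (distinct totals of non-folded players): 16, 25, 43
Layer 1-16: 16 each from A, C, D, E = 16*4 = 64 chips; eligible A, C, D, E
Layer 17-25: 9 each from C, D, E = 9*3 = 27 chips; eligible C, D, E
Layer 26-43: 18 each from C, D = 18*2 = 36 chips; eligible C, D

Pot 1: 64 chips, eligible: A, C, D, E
Pot 2: 27 chips, eligible: C, D, E
Pot 3: 36 chips, eligible: C, D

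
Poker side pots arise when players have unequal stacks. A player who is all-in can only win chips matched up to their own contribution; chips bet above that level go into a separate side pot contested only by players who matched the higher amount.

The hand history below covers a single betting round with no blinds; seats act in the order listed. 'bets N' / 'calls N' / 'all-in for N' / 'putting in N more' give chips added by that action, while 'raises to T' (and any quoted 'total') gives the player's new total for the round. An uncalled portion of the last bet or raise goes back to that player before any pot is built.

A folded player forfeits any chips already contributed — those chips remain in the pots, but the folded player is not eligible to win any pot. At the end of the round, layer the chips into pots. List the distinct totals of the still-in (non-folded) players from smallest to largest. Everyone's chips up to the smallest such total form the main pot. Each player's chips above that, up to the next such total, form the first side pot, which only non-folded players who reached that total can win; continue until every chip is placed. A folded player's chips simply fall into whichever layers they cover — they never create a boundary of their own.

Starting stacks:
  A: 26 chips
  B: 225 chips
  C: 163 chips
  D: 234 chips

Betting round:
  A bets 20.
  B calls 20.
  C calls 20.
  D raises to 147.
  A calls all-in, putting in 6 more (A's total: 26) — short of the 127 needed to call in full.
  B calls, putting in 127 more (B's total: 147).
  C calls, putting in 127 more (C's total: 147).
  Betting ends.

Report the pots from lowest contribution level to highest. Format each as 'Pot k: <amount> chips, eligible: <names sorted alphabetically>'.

Pot 1: 104 chips, eligible: A, B, C, D
Pot 2: 363 chips, eligible: B, C, D

Derivation:
Contributions: A=26, B=147, C=147, D=147
Pot levels (distinct totals of non-folded players): 26, 147
Layer 1-26: 26 each from A, B, C, D = 26*4 = 104 chips; eligible A, B, C, D
Layer 27-147: 121 each from B, C, D = 121*3 = 363 chips; eligible B, C, D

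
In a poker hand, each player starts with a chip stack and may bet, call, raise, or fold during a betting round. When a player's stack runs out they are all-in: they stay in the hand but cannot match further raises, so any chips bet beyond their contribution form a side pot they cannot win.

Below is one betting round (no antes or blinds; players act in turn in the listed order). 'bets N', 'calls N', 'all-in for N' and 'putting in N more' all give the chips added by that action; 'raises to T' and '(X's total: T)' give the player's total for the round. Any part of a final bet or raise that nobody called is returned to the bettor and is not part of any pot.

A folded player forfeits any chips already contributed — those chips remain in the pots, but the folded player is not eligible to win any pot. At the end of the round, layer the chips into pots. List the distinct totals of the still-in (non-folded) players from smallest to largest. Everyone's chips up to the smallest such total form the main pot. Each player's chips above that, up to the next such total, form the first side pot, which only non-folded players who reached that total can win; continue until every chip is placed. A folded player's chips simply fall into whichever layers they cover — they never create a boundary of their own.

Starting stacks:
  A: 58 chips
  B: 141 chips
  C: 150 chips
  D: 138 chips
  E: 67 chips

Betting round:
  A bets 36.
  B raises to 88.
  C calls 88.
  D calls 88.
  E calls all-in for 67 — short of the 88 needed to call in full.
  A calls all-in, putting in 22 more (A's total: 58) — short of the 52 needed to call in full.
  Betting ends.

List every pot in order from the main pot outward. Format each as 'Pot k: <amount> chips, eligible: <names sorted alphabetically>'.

Contributions: A=58, B=88, C=88, D=88, E=67
Pot levels (distinct totals of non-folded players): 58, 67, 88
Layer 1-58: 58 each from A, B, C, D, E = 58*5 = 290 chips; eligible A, B, C, D, E
Layer 59-67: 9 each from B, C, D, E = 9*4 = 36 chips; eligible B, C, D, E
Layer 68-88: 21 each from B, C, D = 21*3 = 63 chips; eligible B, C, D

Pot 1: 290 chips, eligible: A, B, C, D, E
Pot 2: 36 chips, eligible: B, C, D, E
Pot 3: 63 chips, eligible: B, C, D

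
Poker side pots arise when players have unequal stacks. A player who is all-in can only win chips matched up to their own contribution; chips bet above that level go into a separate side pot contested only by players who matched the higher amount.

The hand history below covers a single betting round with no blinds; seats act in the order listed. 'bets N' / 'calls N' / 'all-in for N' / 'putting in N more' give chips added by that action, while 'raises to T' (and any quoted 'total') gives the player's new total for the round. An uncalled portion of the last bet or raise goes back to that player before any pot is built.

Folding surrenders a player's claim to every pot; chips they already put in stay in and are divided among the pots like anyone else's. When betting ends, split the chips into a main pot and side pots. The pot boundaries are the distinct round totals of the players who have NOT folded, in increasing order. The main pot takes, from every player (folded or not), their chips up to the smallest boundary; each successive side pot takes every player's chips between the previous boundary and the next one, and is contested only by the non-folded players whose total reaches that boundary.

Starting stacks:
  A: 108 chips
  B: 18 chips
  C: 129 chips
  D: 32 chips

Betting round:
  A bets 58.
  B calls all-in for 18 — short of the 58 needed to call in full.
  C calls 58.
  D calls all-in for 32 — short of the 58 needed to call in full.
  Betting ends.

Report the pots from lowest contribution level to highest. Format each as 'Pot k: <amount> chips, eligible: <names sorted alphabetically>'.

Pot 1: 72 chips, eligible: A, B, C, D
Pot 2: 42 chips, eligible: A, C, D
Pot 3: 52 chips, eligible: A, C

Derivation:
Contributions: A=58, B=18, C=58, D=32
Pot levels (distinct totals of non-folded players): 18, 32, 58
Layer 1-18: 18 each from A, B, C, D = 18*4 = 72 chips; eligible A, B, C, D
Layer 19-32: 14 each from A, C, D = 14*3 = 42 chips; eligible A, C, D
Layer 33-58: 26 each from A, C = 26*2 = 52 chips; eligible A, C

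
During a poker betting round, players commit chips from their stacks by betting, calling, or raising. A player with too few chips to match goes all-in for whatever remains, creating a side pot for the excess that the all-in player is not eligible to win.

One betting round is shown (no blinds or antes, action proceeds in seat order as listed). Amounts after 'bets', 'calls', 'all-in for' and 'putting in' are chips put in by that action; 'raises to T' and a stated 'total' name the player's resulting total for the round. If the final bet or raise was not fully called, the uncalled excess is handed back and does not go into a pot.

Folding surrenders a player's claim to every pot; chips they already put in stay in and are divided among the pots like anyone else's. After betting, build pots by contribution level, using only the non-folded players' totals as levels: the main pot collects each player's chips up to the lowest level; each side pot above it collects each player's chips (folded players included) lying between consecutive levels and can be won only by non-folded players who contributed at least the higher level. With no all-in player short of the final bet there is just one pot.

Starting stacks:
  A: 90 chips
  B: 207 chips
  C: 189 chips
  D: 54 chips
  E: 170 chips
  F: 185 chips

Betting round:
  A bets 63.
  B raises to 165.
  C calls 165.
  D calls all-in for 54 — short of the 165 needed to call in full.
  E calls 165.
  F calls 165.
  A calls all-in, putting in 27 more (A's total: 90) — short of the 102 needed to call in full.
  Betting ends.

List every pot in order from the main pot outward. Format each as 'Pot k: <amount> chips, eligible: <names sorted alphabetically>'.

Pot 1: 324 chips, eligible: A, B, C, D, E, F
Pot 2: 180 chips, eligible: A, B, C, E, F
Pot 3: 300 chips, eligible: B, C, E, F

Derivation:
Contributions: A=90, B=165, C=165, D=54, E=165, F=165
Pot levels (distinct totals of non-folded players): 54, 90, 165
Layer 1-54: 54 each from A, B, C, D, E, F = 54*6 = 324 chips; eligible A, B, C, D, E, F
Layer 55-90: 36 each from A, B, C, E, F = 36*5 = 180 chips; eligible A, B, C, E, F
Layer 91-165: 75 each from B, C, E, F = 75*4 = 300 chips; eligible B, C, E, F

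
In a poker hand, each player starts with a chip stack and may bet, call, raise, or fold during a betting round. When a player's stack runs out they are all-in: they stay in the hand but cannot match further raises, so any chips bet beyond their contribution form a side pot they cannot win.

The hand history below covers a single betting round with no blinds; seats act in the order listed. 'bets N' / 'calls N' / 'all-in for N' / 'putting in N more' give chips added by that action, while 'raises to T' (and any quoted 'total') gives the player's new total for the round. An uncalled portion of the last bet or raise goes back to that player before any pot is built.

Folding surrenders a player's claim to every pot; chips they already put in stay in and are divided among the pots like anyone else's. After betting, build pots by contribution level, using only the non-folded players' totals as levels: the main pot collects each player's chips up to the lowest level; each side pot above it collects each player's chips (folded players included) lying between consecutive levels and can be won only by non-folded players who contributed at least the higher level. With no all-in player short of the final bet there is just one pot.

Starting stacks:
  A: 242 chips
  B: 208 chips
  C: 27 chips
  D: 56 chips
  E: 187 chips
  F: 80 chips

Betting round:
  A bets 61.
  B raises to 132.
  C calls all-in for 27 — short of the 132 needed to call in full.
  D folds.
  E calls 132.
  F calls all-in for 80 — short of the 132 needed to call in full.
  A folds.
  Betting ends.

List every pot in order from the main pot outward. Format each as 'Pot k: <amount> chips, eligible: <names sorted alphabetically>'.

Contributions: A=61, B=132, C=27, E=132, F=80
Folded: A, D
Pot levels (distinct totals of non-folded players): 27, 80, 132
Layer 1-27: 27 each from A, B, C, E, F = 27*5 = 135 chips; eligible B, C, E, F
Layer 28-80: A 34 + B 53 + E 53 + F 53 = 193 chips; eligible B, E, F
Layer 81-132: 52 each from B, E = 52*2 = 104 chips; eligible B, E

Pot 1: 135 chips, eligible: B, C, E, F
Pot 2: 193 chips, eligible: B, E, F
Pot 3: 104 chips, eligible: B, E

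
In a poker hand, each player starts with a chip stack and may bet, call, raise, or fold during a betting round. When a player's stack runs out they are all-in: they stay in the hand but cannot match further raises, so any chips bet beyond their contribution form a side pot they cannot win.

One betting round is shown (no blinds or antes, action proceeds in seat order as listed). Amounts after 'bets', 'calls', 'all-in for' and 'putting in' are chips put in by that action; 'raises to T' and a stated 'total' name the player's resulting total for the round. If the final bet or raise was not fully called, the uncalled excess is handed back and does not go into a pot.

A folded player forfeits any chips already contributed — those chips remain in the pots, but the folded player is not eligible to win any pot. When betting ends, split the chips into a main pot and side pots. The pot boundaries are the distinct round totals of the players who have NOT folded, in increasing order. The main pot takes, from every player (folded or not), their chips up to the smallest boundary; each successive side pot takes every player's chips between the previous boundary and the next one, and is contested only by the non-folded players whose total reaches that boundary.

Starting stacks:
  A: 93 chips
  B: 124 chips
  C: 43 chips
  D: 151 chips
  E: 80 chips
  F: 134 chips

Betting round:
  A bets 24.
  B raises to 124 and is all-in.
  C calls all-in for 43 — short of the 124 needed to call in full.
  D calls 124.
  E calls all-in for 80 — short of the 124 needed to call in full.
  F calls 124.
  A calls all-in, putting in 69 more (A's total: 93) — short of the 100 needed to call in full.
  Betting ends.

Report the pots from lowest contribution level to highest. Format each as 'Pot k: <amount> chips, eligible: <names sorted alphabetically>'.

Contributions: A=93, B=124, C=43, D=124, E=80, F=124
Pot levels (distinct totals of non-folded players): 43, 80, 93, 124
Layer 1-43: 43 each from A, B, C, D, E, F = 43*6 = 258 chips; eligible A, B, C, D, E, F
Layer 44-80: 37 each from A, B, D, E, F = 37*5 = 185 chips; eligible A, B, D, E, F
Layer 81-93: 13 each from A, B, D, F = 13*4 = 52 chips; eligible A, B, D, F
Layer 94-124: 31 each from B, D, F = 31*3 = 93 chips; eligible B, D, F

Pot 1: 258 chips, eligible: A, B, C, D, E, F
Pot 2: 185 chips, eligible: A, B, D, E, F
Pot 3: 52 chips, eligible: A, B, D, F
Pot 4: 93 chips, eligible: B, D, F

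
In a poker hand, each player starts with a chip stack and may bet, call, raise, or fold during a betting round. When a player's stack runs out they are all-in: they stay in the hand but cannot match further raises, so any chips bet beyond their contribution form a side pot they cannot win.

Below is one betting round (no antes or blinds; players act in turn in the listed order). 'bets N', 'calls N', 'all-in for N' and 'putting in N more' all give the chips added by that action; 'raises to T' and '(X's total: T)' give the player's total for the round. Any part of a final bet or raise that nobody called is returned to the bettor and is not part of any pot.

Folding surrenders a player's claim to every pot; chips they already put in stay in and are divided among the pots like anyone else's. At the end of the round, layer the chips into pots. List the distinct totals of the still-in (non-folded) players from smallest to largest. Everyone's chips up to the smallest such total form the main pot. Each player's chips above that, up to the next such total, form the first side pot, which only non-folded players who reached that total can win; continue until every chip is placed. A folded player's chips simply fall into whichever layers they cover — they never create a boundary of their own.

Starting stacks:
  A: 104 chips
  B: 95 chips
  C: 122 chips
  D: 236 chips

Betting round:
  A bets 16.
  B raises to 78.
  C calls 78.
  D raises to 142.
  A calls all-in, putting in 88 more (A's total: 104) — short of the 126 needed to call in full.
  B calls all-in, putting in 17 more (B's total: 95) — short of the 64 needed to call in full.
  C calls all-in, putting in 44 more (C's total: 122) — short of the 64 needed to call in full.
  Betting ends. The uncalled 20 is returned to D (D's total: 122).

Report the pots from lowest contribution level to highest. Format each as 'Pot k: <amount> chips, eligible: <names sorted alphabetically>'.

Contributions (after 20 returned to D): A=104, B=95, C=122, D=122
Pot levels (distinct totals of non-folded players): 95, 104, 122
Layer 1-95: 95 each from A, B, C, D = 95*4 = 380 chips; eligible A, B, C, D
Layer 96-104: 9 each from A, C, D = 9*3 = 27 chips; eligible A, C, D
Layer 105-122: 18 each from C, D = 18*2 = 36 chips; eligible C, D

Pot 1: 380 chips, eligible: A, B, C, D
Pot 2: 27 chips, eligible: A, C, D
Pot 3: 36 chips, eligible: C, D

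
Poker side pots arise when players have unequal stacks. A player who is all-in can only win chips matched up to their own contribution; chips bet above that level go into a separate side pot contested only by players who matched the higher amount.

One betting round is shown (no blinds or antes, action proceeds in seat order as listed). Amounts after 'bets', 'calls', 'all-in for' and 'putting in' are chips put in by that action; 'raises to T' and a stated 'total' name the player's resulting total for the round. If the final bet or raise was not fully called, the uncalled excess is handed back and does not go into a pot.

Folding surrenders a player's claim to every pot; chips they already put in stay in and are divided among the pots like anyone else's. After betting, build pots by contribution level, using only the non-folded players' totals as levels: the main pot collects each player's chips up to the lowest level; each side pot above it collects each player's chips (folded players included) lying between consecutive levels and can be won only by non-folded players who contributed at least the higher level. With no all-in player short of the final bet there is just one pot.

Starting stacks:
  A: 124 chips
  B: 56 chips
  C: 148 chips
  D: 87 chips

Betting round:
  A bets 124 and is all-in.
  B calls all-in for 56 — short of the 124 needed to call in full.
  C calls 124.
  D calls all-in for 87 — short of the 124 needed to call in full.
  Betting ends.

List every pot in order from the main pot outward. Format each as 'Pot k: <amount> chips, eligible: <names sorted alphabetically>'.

Pot 1: 224 chips, eligible: A, B, C, D
Pot 2: 93 chips, eligible: A, C, D
Pot 3: 74 chips, eligible: A, C

Derivation:
Contributions: A=124, B=56, C=124, D=87
Pot levels (distinct totals of non-folded players): 56, 87, 124
Layer 1-56: 56 each from A, B, C, D = 56*4 = 224 chips; eligible A, B, C, D
Layer 57-87: 31 each from A, C, D = 31*3 = 93 chips; eligible A, C, D
Layer 88-124: 37 each from A, C = 37*2 = 74 chips; eligible A, C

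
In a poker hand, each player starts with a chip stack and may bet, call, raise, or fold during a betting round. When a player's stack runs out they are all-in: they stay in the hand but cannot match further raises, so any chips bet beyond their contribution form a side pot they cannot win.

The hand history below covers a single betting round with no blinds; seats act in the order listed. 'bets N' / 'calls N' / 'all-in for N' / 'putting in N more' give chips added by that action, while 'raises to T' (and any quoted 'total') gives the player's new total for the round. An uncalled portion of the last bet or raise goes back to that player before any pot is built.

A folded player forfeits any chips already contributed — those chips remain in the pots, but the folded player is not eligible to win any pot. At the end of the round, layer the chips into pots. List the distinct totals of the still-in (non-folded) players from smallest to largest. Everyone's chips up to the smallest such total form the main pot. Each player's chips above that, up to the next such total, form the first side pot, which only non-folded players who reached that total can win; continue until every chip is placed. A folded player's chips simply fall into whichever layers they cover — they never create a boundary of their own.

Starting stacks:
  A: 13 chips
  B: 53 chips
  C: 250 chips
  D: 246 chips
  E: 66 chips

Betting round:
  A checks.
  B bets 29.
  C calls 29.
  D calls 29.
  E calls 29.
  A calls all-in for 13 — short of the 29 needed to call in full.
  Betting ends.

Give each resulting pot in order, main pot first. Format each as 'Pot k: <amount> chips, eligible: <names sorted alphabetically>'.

Pot 1: 65 chips, eligible: A, B, C, D, E
Pot 2: 64 chips, eligible: B, C, D, E

Derivation:
Contributions: A=13, B=29, C=29, D=29, E=29
Pot levels (distinct totals of non-folded players): 13, 29
Layer 1-13: 13 each from A, B, C, D, E = 13*5 = 65 chips; eligible A, B, C, D, E
Layer 14-29: 16 each from B, C, D, E = 16*4 = 64 chips; eligible B, C, D, E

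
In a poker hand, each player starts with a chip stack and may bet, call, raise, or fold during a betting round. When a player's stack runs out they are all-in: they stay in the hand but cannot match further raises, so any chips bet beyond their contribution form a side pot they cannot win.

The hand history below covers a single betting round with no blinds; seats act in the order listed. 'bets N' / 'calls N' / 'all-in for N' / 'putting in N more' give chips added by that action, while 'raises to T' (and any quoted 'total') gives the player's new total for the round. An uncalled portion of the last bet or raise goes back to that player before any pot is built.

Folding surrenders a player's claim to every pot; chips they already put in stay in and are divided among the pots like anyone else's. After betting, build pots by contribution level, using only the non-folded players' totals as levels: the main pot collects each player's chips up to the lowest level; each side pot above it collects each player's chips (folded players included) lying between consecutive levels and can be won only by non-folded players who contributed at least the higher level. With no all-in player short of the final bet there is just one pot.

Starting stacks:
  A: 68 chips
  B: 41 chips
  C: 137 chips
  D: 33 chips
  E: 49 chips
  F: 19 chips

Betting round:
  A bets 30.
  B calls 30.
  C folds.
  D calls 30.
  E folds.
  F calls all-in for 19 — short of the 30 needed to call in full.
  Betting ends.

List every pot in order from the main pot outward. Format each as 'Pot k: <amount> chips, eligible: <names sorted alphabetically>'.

Pot 1: 76 chips, eligible: A, B, D, F
Pot 2: 33 chips, eligible: A, B, D

Derivation:
Contributions: A=30, B=30, D=30, F=19
Folded: C, E
Pot levels (distinct totals of non-folded players): 19, 30
Layer 1-19: 19 each from A, B, D, F = 19*4 = 76 chips; eligible A, B, D, F
Layer 20-30: 11 each from A, B, D = 11*3 = 33 chips; eligible A, B, D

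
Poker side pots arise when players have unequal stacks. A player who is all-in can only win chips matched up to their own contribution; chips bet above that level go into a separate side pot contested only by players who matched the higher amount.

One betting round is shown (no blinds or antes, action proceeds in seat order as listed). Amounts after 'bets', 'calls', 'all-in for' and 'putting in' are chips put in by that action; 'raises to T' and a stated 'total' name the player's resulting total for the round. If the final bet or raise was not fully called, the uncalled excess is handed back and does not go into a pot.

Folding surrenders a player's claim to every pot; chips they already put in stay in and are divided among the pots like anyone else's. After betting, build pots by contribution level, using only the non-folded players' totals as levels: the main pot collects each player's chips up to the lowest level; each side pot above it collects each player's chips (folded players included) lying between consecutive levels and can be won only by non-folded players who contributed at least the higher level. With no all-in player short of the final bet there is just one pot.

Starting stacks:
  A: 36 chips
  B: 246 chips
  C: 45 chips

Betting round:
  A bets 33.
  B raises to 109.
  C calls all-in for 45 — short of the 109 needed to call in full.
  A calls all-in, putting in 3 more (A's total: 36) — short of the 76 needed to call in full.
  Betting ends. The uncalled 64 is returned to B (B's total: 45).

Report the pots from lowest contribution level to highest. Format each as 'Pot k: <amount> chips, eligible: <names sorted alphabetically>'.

Pot 1: 108 chips, eligible: A, B, C
Pot 2: 18 chips, eligible: B, C

Derivation:
Contributions (after 64 returned to B): A=36, B=45, C=45
Pot levels (distinct totals of non-folded players): 36, 45
Layer 1-36: 36 each from A, B, C = 36*3 = 108 chips; eligible A, B, C
Layer 37-45: 9 each from B, C = 9*2 = 18 chips; eligible B, C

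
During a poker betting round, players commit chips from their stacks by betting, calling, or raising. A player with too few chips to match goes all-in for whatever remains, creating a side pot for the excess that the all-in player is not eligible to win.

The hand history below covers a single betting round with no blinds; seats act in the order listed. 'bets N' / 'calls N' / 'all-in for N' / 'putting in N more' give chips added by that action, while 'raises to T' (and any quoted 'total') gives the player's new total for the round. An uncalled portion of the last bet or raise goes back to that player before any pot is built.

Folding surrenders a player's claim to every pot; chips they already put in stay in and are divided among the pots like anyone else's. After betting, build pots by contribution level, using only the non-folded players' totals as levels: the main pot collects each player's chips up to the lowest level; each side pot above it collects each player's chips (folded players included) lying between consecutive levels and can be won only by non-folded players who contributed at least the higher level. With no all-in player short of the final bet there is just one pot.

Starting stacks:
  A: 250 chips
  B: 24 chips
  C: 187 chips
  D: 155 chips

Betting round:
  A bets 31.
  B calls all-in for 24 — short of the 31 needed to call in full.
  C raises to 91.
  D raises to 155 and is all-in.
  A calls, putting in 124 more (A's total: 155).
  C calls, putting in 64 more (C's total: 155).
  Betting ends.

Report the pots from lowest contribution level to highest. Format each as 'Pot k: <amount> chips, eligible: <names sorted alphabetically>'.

Pot 1: 96 chips, eligible: A, B, C, D
Pot 2: 393 chips, eligible: A, C, D

Derivation:
Contributions: A=155, B=24, C=155, D=155
Pot levels (distinct totals of non-folded players): 24, 155
Layer 1-24: 24 each from A, B, C, D = 24*4 = 96 chips; eligible A, B, C, D
Layer 25-155: 131 each from A, C, D = 131*3 = 393 chips; eligible A, C, D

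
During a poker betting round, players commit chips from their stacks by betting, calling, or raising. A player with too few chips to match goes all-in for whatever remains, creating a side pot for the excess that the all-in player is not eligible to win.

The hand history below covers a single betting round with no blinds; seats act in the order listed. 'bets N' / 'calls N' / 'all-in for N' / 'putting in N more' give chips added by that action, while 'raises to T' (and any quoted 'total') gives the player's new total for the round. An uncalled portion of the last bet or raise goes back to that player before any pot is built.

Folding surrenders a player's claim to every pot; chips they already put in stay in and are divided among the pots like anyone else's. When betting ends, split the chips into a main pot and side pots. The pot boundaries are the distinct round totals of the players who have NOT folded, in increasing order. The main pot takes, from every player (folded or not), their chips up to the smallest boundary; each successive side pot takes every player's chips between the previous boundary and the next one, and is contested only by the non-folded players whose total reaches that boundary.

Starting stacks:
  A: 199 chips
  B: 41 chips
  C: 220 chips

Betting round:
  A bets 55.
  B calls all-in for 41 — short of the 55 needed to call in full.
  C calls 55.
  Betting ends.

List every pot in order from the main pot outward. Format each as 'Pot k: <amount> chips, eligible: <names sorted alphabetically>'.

Contributions: A=55, B=41, C=55
Pot levels (distinct totals of non-folded players): 41, 55
Layer 1-41: 41 each from A, B, C = 41*3 = 123 chips; eligible A, B, C
Layer 42-55: 14 each from A, C = 14*2 = 28 chips; eligible A, C

Pot 1: 123 chips, eligible: A, B, C
Pot 2: 28 chips, eligible: A, C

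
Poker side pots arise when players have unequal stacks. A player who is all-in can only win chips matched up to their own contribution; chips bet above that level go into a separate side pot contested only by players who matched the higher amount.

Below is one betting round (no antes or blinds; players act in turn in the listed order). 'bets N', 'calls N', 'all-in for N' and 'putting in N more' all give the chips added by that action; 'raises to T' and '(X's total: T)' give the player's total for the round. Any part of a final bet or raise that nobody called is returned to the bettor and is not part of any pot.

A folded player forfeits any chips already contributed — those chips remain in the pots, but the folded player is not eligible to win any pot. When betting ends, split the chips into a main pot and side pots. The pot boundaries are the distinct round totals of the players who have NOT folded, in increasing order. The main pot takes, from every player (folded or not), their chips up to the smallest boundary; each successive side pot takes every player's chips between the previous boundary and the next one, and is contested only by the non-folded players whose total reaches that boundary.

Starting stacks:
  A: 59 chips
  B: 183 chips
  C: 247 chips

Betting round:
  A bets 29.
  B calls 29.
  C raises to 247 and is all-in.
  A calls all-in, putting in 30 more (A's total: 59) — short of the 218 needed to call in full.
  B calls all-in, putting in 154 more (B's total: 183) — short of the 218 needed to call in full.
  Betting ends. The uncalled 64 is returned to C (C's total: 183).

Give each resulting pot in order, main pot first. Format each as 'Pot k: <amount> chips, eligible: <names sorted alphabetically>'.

Pot 1: 177 chips, eligible: A, B, C
Pot 2: 248 chips, eligible: B, C

Derivation:
Contributions (after 64 returned to C): A=59, B=183, C=183
Pot levels (distinct totals of non-folded players): 59, 183
Layer 1-59: 59 each from A, B, C = 59*3 = 177 chips; eligible A, B, C
Layer 60-183: 124 each from B, C = 124*2 = 248 chips; eligible B, C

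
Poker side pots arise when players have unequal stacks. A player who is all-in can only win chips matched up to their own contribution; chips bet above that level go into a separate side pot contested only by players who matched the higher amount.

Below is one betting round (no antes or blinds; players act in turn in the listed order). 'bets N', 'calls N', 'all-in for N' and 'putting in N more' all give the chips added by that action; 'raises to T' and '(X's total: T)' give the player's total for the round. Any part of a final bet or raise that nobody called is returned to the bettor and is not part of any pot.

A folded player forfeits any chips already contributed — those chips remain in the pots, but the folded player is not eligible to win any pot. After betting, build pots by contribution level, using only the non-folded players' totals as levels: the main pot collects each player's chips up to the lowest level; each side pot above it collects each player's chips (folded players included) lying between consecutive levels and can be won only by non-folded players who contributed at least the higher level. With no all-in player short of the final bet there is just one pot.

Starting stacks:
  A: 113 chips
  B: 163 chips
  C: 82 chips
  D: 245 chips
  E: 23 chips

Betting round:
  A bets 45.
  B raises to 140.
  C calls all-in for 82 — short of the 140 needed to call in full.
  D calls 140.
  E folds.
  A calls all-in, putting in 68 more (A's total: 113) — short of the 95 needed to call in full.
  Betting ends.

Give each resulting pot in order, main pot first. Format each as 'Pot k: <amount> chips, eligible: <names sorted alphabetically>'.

Contributions: A=113, B=140, C=82, D=140
Folded: E
Pot levels (distinct totals of non-folded players): 82, 113, 140
Layer 1-82: 82 each from A, B, C, D = 82*4 = 328 chips; eligible A, B, C, D
Layer 83-113: 31 each from A, B, D = 31*3 = 93 chips; eligible A, B, D
Layer 114-140: 27 each from B, D = 27*2 = 54 chips; eligible B, D

Pot 1: 328 chips, eligible: A, B, C, D
Pot 2: 93 chips, eligible: A, B, D
Pot 3: 54 chips, eligible: B, D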